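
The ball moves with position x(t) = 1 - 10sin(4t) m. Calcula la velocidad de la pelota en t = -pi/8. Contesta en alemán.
Ausgehend von der Position x(t) = 1 - 10·sin(4·t), nehmen wir 1 Ableitung. Mit d/dt von x(t) finden wir v(t) = -40·cos(4·t). Mit v(t) = -40·cos(4·t) und Einsetzen von t = -pi/8, finden wir v = 0.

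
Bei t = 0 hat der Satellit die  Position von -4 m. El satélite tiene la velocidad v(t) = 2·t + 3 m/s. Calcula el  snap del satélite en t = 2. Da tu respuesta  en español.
Debemos derivar nuestra ecuación de la velocidad v(t) = 2·t + 3 3 veces. Derivando la velocidad, obtenemos la aceleración: a(t) = 2. Tomando d/dt de a(t), encontramos j(t) = 0. Tomando d/dt de j(t), encontramos s(t) = 0. Usando s(t) = 0 y sustituyendo t = 2, encontramos s = 0.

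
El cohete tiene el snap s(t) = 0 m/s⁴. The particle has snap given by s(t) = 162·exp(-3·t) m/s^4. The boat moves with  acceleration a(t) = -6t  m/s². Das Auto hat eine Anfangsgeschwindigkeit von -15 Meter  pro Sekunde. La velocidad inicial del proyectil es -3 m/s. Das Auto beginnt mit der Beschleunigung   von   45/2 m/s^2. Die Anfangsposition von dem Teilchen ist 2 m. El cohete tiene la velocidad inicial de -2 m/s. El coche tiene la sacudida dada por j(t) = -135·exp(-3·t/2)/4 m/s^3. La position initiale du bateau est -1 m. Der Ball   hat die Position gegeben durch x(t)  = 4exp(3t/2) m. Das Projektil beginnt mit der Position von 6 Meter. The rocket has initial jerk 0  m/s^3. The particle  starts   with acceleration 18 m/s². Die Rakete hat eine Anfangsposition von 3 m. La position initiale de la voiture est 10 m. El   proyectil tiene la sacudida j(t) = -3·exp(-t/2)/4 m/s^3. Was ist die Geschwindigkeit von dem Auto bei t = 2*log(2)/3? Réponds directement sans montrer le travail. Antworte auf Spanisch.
La velocidad en t = 2*log(2)/3 es v = -15/2.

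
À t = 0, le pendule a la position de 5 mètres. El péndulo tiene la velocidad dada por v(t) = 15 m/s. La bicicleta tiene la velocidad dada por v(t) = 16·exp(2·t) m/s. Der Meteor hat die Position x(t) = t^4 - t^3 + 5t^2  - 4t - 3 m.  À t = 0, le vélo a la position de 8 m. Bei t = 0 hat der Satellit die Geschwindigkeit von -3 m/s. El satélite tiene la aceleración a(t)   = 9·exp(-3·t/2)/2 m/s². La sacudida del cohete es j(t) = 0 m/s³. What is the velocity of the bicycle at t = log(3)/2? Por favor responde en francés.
Nous avons la vitesse v(t) = 16·exp(2·t). En substituant t = log(3)/2: v(log(3)/2) = 48.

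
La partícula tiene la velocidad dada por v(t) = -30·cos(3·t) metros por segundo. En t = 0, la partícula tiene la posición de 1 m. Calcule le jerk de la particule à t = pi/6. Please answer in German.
Wir müssen unsere Gleichung für die Geschwindigkeit v(t) = -30·cos(3·t) 2-mal ableiten. Durch Ableiten von der Geschwindigkeit erhalten wir die Beschleunigung: a(t) = 90·sin(3·t). Die Ableitung von der Beschleunigung ergibt den Ruck: j(t) = 270·cos(3·t). Mit j(t) = 270·cos(3·t) und Einsetzen von t = pi/6, finden wir j = 0.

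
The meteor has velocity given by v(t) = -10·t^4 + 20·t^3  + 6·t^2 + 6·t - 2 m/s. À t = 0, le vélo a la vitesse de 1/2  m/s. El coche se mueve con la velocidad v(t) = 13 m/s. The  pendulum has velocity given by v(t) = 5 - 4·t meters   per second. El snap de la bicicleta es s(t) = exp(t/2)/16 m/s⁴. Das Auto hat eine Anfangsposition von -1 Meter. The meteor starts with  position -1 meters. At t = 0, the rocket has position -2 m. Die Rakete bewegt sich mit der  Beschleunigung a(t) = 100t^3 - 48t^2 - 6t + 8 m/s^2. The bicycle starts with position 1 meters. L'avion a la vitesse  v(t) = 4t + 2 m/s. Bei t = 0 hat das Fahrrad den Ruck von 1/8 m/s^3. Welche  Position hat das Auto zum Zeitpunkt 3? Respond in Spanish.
Partiendo de la velocidad v(t) = 13, tomamos 1 integral. Integrando la velocidad y usando la condición inicial x(0) = -1, obtenemos x(t) = 13·t - 1. De la ecuación de la posición x(t) = 13·t - 1, sustituimos t = 3 para obtener x = 38.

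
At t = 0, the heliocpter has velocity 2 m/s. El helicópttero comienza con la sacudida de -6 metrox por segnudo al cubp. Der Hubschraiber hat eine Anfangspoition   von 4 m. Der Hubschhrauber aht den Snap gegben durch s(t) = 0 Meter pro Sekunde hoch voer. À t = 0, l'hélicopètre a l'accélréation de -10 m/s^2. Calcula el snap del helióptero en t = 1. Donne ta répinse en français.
De l'équation du snap s(t) = 0, nous substituons t = 1 pour obtenir s = 0.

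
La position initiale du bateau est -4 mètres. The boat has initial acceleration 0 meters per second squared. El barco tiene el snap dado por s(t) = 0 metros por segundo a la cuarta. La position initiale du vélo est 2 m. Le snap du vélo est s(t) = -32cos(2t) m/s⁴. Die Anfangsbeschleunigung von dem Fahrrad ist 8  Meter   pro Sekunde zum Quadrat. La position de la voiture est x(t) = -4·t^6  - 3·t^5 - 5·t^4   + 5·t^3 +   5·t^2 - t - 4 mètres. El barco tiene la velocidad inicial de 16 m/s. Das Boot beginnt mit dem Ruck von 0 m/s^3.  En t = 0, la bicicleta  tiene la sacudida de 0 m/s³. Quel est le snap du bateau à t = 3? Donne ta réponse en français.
En utilisant s(t) = 0 et en substituant t = 3, nous trouvons s = 0.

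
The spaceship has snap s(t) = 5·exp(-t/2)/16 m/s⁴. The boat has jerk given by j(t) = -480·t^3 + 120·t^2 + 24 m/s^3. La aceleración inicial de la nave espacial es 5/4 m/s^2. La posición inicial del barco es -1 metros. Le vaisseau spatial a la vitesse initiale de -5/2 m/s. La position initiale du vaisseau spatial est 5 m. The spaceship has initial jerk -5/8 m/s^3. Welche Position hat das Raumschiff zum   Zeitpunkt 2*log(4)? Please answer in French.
Pour résoudre ceci, nous devons prendre 4 intégrales de notre équation du snap s(t) = 5·exp(-t/2)/16. En intégrant le snap et en utilisant la condition initiale j(0) = -5/8, nous obtenons j(t) = -5·exp(-t/2)/8. La primitive du jerk est l'accélération. En utilisant a(0) = 5/4, nous obtenons a(t) = 5·exp(-t/2)/4. En intégrant l'accélération et en utilisant la condition initiale v(0) = -5/2, nous obtenons v(t) = -5·exp(-t/2)/2. La primitive de la vitesse, avec x(0) = 5, donne la position: x(t) = 5·exp(-t/2). Nous avons la position x(t) = 5·exp(-t/2). En substituant t = 2*log(4): x(2*log(4)) = 5/4.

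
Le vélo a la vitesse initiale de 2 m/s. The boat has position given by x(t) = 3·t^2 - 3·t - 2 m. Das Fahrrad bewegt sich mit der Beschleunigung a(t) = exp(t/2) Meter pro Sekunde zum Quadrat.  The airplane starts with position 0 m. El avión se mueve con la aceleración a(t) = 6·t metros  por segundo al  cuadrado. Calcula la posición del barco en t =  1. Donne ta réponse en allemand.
Mit x(t) = 3·t^2 - 3·t - 2 und Einsetzen von t = 1, finden wir x = -2.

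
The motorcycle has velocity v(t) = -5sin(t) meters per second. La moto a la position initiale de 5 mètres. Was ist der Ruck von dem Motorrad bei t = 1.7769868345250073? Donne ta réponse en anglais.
To solve this, we need to take 2 derivatives of our velocity equation v(t) = -5·sin(t). The derivative of velocity gives acceleration: a(t) = -5·cos(t). Taking d/dt of a(t), we find j(t) = 5·sin(t). From the given jerk equation j(t) = 5·sin(t), we substitute t = 1.7769868345250073 to get j = 4.89408971241784.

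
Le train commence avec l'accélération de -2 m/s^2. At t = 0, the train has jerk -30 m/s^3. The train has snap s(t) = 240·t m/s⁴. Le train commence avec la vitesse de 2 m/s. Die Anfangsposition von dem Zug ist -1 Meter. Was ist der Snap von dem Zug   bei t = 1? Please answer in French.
En utilisant s(t) = 240·t et en substituant t = 1, nous trouvons s = 240.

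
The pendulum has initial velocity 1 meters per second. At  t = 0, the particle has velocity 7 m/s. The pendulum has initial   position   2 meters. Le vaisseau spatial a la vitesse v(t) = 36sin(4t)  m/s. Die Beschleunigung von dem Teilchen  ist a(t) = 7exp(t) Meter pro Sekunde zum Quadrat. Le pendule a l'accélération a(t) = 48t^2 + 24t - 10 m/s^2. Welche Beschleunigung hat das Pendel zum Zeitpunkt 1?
Aus der Gleichung für die Beschleunigung a(t) = 48·t^2 + 24·t - 10, setzen wir t = 1 ein und erhalten a = 62.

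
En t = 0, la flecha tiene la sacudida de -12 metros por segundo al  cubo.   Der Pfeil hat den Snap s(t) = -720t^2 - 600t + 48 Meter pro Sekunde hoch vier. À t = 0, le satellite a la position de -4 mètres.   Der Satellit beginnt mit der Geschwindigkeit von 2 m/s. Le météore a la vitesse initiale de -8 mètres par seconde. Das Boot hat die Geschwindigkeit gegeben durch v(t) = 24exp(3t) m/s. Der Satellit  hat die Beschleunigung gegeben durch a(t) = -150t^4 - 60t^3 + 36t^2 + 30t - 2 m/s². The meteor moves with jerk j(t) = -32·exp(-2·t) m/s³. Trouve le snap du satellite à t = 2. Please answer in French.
Nous devons dériver notre équation de l'accélération a(t) = -150·t^4 - 60·t^3 + 36·t^2 + 30·t - 2 2 fois. En prenant d/dt de a(t), nous trouvons j(t) = -600·t^3 - 180·t^2 + 72·t + 30. En prenant d/dt de j(t), nous trouvons s(t) = -1800·t^2 - 360·t + 72. Nous avons le snap s(t) = -1800·t^2 - 360·t + 72. En substituant t = 2: s(2) = -7848.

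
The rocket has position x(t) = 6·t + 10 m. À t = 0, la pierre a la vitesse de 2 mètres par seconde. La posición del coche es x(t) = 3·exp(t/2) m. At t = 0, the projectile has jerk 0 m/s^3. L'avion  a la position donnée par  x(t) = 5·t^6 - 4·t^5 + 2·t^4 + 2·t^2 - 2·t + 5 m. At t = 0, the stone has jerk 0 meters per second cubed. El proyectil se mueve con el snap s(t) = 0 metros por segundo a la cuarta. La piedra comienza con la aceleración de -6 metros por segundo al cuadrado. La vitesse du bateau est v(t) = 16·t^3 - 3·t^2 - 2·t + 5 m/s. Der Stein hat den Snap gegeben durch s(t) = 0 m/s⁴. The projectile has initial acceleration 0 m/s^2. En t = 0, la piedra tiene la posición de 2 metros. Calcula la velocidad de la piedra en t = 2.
Necesitamos integrar nuestra ecuación del snap s(t) = 0 3 veces. La antiderivada del snap, con j(0) = 0, da la sacudida: j(t) = 0. Integrando la sacudida y usando la condición inicial a(0) = -6, obtenemos a(t) = -6. La antiderivada de la aceleración es la velocidad. Usando v(0) = 2, obtenemos v(t) = 2 - 6·t. De la ecuación de la velocidad v(t) = 2 - 6·t, sustituimos t = 2 para obtener v = -10.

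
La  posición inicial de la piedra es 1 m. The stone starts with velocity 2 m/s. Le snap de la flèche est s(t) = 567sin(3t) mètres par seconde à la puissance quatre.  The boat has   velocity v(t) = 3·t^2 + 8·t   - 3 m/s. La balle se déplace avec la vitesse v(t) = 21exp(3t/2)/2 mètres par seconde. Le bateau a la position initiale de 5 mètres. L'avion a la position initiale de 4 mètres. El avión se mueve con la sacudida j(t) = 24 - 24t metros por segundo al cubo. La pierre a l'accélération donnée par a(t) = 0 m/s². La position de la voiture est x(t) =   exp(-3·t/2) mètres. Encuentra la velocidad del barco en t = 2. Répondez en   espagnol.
Tenemos la velocidad v(t) = 3·t^2 + 8·t - 3. Sustituyendo t = 2: v(2) = 25.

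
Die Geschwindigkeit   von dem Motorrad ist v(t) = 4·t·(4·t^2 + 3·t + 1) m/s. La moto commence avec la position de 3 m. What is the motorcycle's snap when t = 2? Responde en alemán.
Ausgehend von der Geschwindigkeit v(t) = 4·t·(4·t^2 + 3·t + 1), nehmen wir 3 Ableitungen. Mit d/dt von v(t) finden wir a(t) = 16·t^2 + 4·t·(8·t + 3) + 12·t + 4. Mit d/dt von a(t) finden wir j(t) = 96·t + 24. Die Ableitung von dem Ruck ergibt den Snap: s(t) = 96. Wir haben den Snap s(t) = 96. Durch Einsetzen von t = 2: s(2) = 96.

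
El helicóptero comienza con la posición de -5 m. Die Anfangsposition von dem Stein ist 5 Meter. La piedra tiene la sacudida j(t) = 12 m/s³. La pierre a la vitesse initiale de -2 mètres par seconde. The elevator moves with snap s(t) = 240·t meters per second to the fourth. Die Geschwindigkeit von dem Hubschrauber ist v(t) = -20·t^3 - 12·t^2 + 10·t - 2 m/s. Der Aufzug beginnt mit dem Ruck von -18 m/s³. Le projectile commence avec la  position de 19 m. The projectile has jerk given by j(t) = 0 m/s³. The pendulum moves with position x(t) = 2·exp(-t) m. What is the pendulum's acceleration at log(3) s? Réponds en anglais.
Starting from position x(t) = 2·exp(-t), we take 2 derivatives. The derivative of position gives velocity: v(t) = -2·exp(-t). The derivative of velocity gives acceleration: a(t) = 2·exp(-t). Using a(t) = 2·exp(-t) and substituting t = log(3), we find a = 2/3.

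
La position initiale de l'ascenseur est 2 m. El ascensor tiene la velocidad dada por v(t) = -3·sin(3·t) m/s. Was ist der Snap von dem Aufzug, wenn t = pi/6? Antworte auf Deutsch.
Ausgehend von der Geschwindigkeit v(t) = -3·sin(3·t), nehmen wir 3 Ableitungen. Mit d/dt von v(t) finden wir a(t) = -9·cos(3·t). Mit d/dt von a(t) finden wir j(t) = 27·sin(3·t). Durch Ableiten von dem Ruck erhalten wir den Snap: s(t) = 81·cos(3·t). Wir haben den Snap s(t) = 81·cos(3·t). Durch Einsetzen von t = pi/6: s(pi/6) = 0.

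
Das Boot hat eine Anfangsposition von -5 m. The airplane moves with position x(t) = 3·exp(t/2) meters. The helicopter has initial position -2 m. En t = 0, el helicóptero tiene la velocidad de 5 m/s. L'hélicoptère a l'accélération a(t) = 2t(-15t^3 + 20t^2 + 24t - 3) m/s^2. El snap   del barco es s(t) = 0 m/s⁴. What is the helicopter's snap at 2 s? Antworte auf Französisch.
Pour résoudre ceci, nous devons prendre 2 dérivées de notre équation de l'accélération a(t) = 2·t·(-15·t^3 + 20·t^2 + 24·t - 3). La dérivée de l'accélération donne le jerk: j(t) = -30·t^3 + 40·t^2 + 2·t·(-45·t^2 + 40·t + 24) + 48·t - 6. En prenant d/dt de j(t), nous trouvons s(t) = -180·t^2 + 2·t·(40 - 90·t) + 160·t + 96. Nous avons le snap s(t) = -180·t^2 + 2·t·(40 - 90·t) + 160·t + 96. En substituant t = 2: s(2) = -864.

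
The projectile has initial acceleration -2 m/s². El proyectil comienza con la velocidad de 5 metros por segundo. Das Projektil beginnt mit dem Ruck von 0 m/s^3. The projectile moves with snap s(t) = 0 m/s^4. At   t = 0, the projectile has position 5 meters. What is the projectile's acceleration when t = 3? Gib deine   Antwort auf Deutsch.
Um dies zu lösen, müssen wir 2 Stammfunktionen unserer Gleichung für den Snap s(t) = 0 finden. Das Integral von dem Snap, mit j(0) = 0, ergibt den Ruck: j(t) = 0. Die Stammfunktion von dem Ruck, mit a(0) = -2, ergibt die Beschleunigung: a(t) = -2. Aus der Gleichung für die Beschleunigung a(t) = -2, setzen wir t = 3 ein und erhalten a = -2.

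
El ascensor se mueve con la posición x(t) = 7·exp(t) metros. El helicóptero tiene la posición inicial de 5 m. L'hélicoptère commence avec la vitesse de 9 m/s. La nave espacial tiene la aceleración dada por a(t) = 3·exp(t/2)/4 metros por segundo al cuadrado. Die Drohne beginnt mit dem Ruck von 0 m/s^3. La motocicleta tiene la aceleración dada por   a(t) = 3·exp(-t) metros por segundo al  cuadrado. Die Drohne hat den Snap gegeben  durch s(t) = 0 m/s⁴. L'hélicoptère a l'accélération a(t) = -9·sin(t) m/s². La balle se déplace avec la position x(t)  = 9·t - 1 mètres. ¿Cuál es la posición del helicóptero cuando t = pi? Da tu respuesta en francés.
Nous devons trouver l'intégrale de notre équation de l'accélération a(t) = -9·sin(t) 2 fois. La primitive de l'accélération, avec v(0) = 9, donne la vitesse: v(t) = 9·cos(t). La primitive de la vitesse, avec x(0) = 5, donne la position: x(t) = 9·sin(t) + 5. Nous avons la position x(t) = 9·sin(t) + 5. En substituant t = pi: x(pi) = 5.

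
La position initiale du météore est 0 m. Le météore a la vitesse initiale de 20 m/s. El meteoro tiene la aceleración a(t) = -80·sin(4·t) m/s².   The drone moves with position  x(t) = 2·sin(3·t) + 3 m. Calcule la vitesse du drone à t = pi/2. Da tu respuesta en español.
Partiendo de la posición x(t) = 2·sin(3·t) + 3, tomamos 1 derivada. Derivando la posición, obtenemos la velocidad: v(t) = 6·cos(3·t). Tenemos la velocidad v(t) = 6·cos(3·t). Sustituyendo t = pi/2: v(pi/2) = 0.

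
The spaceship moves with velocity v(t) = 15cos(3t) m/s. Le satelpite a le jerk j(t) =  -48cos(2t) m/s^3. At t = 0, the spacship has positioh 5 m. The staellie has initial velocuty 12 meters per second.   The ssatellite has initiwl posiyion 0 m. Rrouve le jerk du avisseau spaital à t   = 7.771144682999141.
Nous devons dériver notre équation de la vitesse v(t) = 15·cos(3·t) 2 fois. En dérivant la vitesse, nous obtenons l'accélération: a(t) = -45·sin(3·t). La dérivée de l'accélération donne le jerk: j(t) = -135·cos(3·t). En utilisant j(t) = -135·cos(3·t) et en substituant t = 7.771144682999141, nous trouvons j = 33.2047123704464.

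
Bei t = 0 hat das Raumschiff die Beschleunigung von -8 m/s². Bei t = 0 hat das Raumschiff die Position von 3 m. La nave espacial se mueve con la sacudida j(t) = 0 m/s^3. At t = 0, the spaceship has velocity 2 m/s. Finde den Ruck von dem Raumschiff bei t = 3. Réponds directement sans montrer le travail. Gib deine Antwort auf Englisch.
At t = 3, j = 0.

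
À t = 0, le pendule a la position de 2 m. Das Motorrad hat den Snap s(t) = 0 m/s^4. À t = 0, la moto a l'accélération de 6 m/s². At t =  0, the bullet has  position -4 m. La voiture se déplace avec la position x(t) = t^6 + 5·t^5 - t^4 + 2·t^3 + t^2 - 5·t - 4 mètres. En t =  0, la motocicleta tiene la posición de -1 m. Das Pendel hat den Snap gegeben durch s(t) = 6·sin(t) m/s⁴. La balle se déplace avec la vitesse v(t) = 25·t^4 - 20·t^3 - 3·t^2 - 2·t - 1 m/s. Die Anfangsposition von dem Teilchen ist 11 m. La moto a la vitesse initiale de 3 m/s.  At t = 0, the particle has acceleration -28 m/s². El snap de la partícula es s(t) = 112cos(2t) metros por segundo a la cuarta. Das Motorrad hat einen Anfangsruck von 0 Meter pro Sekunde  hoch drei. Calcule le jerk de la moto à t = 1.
En partant du snap s(t) = 0, nous prenons 1 intégrale. En prenant ∫s(t)dt et en appliquant j(0) = 0, nous trouvons j(t) = 0. De l'équation du jerk j(t) = 0, nous substituons t = 1 pour obtenir j = 0.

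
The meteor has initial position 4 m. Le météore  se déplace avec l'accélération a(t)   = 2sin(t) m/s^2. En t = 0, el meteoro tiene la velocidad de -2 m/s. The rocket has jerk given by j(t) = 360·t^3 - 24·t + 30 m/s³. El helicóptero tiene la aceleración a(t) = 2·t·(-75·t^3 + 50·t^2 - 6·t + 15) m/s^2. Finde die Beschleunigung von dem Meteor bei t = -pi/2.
Wir haben die Beschleunigung a(t) = 2·sin(t). Durch Einsetzen von t = -pi/2: a(-pi/2) = -2.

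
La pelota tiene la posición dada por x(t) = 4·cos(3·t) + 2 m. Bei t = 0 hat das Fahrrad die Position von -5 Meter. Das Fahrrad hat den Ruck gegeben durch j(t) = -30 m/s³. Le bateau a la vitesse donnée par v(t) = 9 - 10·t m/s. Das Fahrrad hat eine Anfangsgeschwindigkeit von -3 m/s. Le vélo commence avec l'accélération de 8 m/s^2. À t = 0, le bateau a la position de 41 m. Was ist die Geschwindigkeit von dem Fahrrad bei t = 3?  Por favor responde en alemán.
Wir müssen die Stammfunktion unserer Gleichung für den Ruck j(t) = -30 2-mal finden. Durch Integration von dem Ruck und Verwendung der Anfangsbedingung a(0) = 8, erhalten wir a(t) = 8 - 30·t. Mit ∫a(t)dt und Anwendung von v(0) = -3, finden wir v(t) = -15·t^2 + 8·t - 3. Aus der Gleichung für die Geschwindigkeit v(t) = -15·t^2 + 8·t - 3, setzen wir t = 3 ein und erhalten v = -114.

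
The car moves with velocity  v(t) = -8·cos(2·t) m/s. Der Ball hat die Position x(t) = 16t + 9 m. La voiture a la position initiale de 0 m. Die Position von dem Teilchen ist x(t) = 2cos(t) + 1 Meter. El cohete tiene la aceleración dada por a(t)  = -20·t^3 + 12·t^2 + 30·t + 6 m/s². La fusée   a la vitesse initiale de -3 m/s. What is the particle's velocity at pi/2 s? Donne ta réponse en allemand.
Wir müssen unsere Gleichung für die Position x(t) = 2·cos(t) + 1 1-mal ableiten. Mit d/dt von x(t) finden wir v(t) = -2·sin(t). Aus der Gleichung für die Geschwindigkeit v(t) = -2·sin(t), setzen wir t = pi/2 ein und erhalten v = -2.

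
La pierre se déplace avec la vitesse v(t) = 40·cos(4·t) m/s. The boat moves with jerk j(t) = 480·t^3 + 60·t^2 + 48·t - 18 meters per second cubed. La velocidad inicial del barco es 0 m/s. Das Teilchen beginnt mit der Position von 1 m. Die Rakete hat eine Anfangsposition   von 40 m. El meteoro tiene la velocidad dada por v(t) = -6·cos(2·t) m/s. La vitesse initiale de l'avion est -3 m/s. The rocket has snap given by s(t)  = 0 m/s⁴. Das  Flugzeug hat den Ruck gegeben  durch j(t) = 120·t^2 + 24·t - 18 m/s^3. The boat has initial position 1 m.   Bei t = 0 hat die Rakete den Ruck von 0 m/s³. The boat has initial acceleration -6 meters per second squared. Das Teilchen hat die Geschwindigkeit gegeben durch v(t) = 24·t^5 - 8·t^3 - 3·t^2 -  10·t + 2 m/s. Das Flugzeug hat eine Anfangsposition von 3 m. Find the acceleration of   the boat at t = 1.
To find the answer, we compute 1 integral of j(t) = 480·t^3 + 60·t^2 + 48·t - 18. Integrating jerk and using the initial condition a(0) = -6, we get a(t) = 120·t^4 + 20·t^3 + 24·t^2 - 18·t - 6. Using a(t) = 120·t^4 + 20·t^3 + 24·t^2 - 18·t - 6 and substituting t = 1, we find a = 140.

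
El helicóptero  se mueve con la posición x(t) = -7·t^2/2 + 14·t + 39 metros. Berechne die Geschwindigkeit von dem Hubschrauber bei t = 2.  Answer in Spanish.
Para resolver esto, necesitamos tomar 1 derivada de nuestra ecuación de la posición x(t) = -7·t^2/2 + 14·t + 39. Tomando d/dt de x(t), encontramos v(t) = 14 - 7·t. Tenemos la velocidad v(t) = 14 - 7·t. Sustituyendo t = 2: v(2) = 0.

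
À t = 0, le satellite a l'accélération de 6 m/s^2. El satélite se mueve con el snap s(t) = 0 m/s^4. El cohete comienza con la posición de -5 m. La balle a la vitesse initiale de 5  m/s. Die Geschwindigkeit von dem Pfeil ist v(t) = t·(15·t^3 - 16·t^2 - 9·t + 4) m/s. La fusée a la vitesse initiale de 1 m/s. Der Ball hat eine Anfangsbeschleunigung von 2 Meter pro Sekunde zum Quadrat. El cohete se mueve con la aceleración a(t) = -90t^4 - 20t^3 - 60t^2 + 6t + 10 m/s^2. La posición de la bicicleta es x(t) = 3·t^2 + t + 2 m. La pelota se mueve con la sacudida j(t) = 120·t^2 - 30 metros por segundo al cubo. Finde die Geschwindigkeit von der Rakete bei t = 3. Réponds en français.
Pour résoudre ceci, nous devons prendre 1 intégrale de notre équation de l'accélération a(t) = -90·t^4 - 20·t^3 - 60·t^2 + 6·t + 10. L'intégrale de l'accélération, avec v(0) = 1, donne la vitesse: v(t) = -18·t^5 - 5·t^4 - 20·t^3 + 3·t^2 + 10·t + 1. De l'équation de la vitesse v(t) = -18·t^5 - 5·t^4 - 20·t^3 + 3·t^2 + 10·t + 1, nous substituons t = 3 pour obtenir v = -5261.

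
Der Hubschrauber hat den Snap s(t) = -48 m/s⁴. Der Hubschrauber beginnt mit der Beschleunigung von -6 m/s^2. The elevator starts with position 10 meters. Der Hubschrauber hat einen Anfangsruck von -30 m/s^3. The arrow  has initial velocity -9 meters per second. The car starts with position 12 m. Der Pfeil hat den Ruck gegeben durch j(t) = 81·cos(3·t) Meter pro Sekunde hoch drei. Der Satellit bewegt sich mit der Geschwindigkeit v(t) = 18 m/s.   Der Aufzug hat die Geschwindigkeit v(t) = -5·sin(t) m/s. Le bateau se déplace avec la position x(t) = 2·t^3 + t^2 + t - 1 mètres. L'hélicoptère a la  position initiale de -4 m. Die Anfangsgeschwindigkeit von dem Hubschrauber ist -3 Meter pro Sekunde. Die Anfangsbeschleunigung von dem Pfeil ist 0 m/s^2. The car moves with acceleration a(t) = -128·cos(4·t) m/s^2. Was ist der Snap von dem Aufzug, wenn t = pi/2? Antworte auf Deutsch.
Um dies zu lösen, müssen wir 3 Ableitungen unserer Gleichung für die Geschwindigkeit v(t) = -5·sin(t) nehmen. Mit d/dt von v(t) finden wir a(t) = -5·cos(t). Durch Ableiten von der Beschleunigung erhalten wir den Ruck: j(t) = 5·sin(t). Durch Ableiten von dem Ruck erhalten wir den Snap: s(t) = 5·cos(t). Aus der Gleichung für den Snap s(t) = 5·cos(t), setzen wir t = pi/2 ein und erhalten s = 0.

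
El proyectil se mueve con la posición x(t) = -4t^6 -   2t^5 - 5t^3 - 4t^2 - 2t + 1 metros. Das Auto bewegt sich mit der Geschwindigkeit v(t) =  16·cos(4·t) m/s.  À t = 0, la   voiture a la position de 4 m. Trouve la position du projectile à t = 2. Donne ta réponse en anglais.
Using x(t) = -4·t^6 - 2·t^5 - 5·t^3 - 4·t^2 - 2·t + 1 and substituting t = 2, we find x = -379.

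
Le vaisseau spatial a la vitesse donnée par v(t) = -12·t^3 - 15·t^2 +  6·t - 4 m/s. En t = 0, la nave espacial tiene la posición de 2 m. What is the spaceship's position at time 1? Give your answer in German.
Um dies zu lösen, müssen wir 1 Integral unserer Gleichung für die Geschwindigkeit v(t) = -12·t^3 - 15·t^2 + 6·t - 4 finden. Die Stammfunktion von der Geschwindigkeit ist die Position. Mit x(0) = 2 erhalten wir x(t) = -3·t^4 - 5·t^3 + 3·t^2 - 4·t + 2. Mit x(t) = -3·t^4 - 5·t^3 + 3·t^2 - 4·t + 2 und Einsetzen von t = 1, finden wir x = -7.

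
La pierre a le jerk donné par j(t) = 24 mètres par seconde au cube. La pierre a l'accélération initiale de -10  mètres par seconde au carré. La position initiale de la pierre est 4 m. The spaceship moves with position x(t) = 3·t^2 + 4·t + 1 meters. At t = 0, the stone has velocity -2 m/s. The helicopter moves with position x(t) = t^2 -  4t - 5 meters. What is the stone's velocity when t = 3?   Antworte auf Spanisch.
Debemos encontrar la antiderivada de nuestra ecuación de la sacudida j(t) = 24 2 veces. Integrando la sacudida y usando la condición inicial a(0) = -10, obtenemos a(t) = 24·t - 10. La antiderivada de la aceleración, con v(0) = -2, da la velocidad: v(t) = 12·t^2 - 10·t - 2. Tenemos la velocidad v(t) = 12·t^2 - 10·t - 2. Sustituyendo t = 3: v(3) = 76.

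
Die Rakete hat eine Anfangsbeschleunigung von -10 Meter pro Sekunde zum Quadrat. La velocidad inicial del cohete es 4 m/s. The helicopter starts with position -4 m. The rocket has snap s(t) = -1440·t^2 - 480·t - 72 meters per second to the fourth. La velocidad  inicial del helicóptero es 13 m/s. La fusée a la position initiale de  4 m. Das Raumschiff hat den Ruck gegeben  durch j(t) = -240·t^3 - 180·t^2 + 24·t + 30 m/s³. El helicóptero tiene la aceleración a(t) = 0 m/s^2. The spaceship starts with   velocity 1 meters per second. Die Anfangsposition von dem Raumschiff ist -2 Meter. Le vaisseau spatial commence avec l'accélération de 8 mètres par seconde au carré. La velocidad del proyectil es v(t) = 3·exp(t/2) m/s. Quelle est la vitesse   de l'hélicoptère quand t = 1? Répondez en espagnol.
Para resolver esto, necesitamos tomar 1 antiderivada de nuestra ecuación de la aceleración a(t) = 0. La antiderivada de la aceleración es la velocidad. Usando v(0) = 13, obtenemos v(t) = 13. De la ecuación de la velocidad v(t) = 13, sustituimos t = 1 para obtener v = 13.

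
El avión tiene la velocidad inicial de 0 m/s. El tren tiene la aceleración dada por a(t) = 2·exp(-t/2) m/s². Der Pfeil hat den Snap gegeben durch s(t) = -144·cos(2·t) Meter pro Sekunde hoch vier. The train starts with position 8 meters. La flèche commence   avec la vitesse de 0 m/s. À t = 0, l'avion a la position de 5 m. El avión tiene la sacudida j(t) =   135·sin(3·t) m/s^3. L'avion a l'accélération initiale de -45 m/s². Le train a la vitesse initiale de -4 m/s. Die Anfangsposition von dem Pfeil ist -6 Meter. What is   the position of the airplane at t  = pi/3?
Starting from jerk j(t) = 135·sin(3·t), we take 3 antiderivatives. Finding the antiderivative of j(t) and using a(0) = -45: a(t) = -45·cos(3·t). Finding the integral of a(t) and using v(0) = 0: v(t) = -15·sin(3·t). The antiderivative of velocity is position. Using x(0) = 5, we get x(t) = 5·cos(3·t). We have position x(t) = 5·cos(3·t). Substituting t = pi/3: x(pi/3) = -5.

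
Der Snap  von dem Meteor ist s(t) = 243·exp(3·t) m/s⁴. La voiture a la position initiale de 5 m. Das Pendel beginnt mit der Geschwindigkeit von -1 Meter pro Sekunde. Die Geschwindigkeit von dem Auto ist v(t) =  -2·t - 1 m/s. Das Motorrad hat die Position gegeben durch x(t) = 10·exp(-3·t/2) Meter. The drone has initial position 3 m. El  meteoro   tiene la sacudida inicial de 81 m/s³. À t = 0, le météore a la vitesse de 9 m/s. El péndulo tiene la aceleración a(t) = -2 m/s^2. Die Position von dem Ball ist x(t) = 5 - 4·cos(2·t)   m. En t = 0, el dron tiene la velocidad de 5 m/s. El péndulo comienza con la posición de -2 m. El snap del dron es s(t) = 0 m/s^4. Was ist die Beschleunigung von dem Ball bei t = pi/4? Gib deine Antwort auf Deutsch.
Um dies zu lösen, müssen wir 2 Ableitungen unserer Gleichung für die Position x(t) = 5 - 4·cos(2·t) nehmen. Die Ableitung von der Position ergibt die Geschwindigkeit: v(t) = 8·sin(2·t). Die Ableitung von der Geschwindigkeit ergibt die Beschleunigung: a(t) = 16·cos(2·t). Wir haben die Beschleunigung a(t) = 16·cos(2·t). Durch Einsetzen von t = pi/4: a(pi/4) = 0.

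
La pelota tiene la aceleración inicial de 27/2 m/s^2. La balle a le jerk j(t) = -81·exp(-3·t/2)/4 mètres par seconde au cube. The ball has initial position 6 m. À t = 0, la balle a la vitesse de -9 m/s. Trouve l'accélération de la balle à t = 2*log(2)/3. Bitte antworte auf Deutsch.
Ausgehend von dem Ruck j(t) = -81·exp(-3·t/2)/4, nehmen wir 1 Integral. Das Integral von dem Ruck ist die Beschleunigung. Mit a(0) = 27/2 erhalten wir a(t) = 27·exp(-3·t/2)/2. Mit a(t) = 27·exp(-3·t/2)/2 und Einsetzen von t = 2*log(2)/3, finden wir a = 27/4.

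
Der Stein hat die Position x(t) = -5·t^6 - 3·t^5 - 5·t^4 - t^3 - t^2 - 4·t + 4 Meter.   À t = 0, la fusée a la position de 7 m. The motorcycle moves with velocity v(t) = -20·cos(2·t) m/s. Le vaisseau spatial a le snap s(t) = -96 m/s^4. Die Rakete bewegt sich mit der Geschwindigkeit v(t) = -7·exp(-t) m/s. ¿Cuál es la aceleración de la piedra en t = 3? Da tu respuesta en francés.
Pour résoudre ceci, nous devons prendre 2 dérivées de notre équation de la position x(t) = -5·t^6 - 3·t^5 - 5·t^4 - t^3 - t^2 - 4·t + 4. En dérivant la position, nous obtenons la vitesse: v(t) = -30·t^5 - 15·t^4 - 20·t^3 - 3·t^2 - 2·t - 4. La dérivée de la vitesse donne l'accélération: a(t) = -150·t^4 - 60·t^3 - 60·t^2 - 6·t - 2. De l'équation de l'accélération a(t) = -150·t^4 - 60·t^3 - 60·t^2 - 6·t - 2, nous substituons t = 3 pour obtenir a = -14330.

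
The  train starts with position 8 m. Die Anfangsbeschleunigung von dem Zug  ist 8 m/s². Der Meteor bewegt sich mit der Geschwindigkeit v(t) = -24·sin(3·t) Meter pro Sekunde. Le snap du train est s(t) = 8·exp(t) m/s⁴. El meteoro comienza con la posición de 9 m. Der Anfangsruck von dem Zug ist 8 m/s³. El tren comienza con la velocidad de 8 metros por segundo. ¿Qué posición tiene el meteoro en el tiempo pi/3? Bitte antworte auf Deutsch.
Um dies zu lösen, müssen wir 1 Integral unserer Gleichung für die Geschwindigkeit v(t) = -24·sin(3·t) finden. Die Stammfunktion von der Geschwindigkeit, mit x(0) = 9, ergibt die Position: x(t) = 8·cos(3·t) + 1. Wir haben die Position x(t) = 8·cos(3·t) + 1. Durch Einsetzen von t = pi/3: x(pi/3) = -7.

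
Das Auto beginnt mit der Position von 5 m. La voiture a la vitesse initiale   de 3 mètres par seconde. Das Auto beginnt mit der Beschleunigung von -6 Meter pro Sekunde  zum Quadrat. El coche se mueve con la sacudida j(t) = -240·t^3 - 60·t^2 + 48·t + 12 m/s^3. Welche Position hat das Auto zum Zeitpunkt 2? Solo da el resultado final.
Die Position bei t = 2 ist x = -113.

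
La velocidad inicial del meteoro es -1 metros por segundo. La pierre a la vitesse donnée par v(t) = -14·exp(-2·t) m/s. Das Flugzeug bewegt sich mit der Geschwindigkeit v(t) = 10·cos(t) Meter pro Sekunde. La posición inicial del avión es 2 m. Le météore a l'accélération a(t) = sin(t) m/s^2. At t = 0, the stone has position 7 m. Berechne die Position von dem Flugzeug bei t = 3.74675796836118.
Ausgehend von der Geschwindigkeit v(t) = 10·cos(t), nehmen wir 1 Integral. Durch Integration von der Geschwindigkeit und Verwendung der Anfangsbedingung x(0) = 2, erhalten wir x(t) = 10·sin(t) + 2. Aus der Gleichung für die Position x(t) = 10·sin(t) + 2, setzen wir t = 3.74675796836118 ein und erhalten x = -3.68898040232674.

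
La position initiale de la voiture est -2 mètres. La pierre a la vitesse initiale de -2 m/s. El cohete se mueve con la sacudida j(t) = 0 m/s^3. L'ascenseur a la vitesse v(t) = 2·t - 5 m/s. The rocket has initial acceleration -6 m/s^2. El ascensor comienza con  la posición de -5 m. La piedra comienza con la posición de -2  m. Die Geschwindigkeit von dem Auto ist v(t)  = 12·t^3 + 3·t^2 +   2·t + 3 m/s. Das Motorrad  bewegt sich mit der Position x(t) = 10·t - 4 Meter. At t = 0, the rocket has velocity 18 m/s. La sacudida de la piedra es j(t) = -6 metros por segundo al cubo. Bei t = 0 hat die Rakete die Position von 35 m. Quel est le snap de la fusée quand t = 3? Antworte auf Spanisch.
Para resolver esto, necesitamos tomar 1 derivada de nuestra ecuación de la sacudida j(t) = 0. Derivando la sacudida, obtenemos el snap: s(t) = 0. Tenemos el snap s(t) = 0. Sustituyendo t = 3: s(3) = 0.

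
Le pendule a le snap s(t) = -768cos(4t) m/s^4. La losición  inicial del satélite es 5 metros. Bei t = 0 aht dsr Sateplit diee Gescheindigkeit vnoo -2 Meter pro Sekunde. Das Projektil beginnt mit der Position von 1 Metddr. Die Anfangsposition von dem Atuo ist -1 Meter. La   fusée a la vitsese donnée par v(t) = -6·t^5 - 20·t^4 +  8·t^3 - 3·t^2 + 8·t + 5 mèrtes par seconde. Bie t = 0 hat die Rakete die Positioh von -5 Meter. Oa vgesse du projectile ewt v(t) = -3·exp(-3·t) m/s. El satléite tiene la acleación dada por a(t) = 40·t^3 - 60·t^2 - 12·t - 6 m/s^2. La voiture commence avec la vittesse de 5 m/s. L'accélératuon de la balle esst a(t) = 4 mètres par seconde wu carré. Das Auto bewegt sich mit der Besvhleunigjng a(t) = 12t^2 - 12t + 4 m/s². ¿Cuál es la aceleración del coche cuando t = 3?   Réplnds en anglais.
From the given acceleration equation a(t) = 12·t^2 - 12·t + 4, we substitute t = 3 to get a = 76.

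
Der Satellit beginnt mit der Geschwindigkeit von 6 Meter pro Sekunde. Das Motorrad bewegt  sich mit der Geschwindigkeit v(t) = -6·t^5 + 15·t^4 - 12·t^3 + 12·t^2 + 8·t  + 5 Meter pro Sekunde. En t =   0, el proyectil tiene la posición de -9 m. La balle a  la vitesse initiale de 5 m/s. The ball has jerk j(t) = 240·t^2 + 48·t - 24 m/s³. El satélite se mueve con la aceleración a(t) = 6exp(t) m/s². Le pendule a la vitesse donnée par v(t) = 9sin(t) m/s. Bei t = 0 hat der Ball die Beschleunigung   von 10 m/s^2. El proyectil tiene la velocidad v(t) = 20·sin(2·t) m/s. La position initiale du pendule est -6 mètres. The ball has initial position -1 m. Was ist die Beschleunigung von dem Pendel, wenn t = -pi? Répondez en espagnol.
Para resolver esto, necesitamos tomar 1 derivada de nuestra ecuación de la velocidad v(t) = 9·sin(t). Tomando d/dt de v(t), encontramos a(t) = 9·cos(t). Tenemos la aceleración a(t) = 9·cos(t). Sustituyendo t = -pi: a(-pi) = -9.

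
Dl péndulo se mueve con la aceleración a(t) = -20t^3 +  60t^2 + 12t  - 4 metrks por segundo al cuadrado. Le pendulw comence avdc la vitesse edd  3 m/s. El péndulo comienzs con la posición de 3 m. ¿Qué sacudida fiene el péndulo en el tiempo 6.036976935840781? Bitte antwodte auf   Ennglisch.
We must differentiate our acceleration equation a(t) = -20·t^3 + 60·t^2 + 12·t - 4 1 time. The derivative of acceleration gives jerk: j(t) = -60·t^2 + 120·t + 12. From the given jerk equation j(t) = -60·t^2 + 120·t + 12, we substitute t = 6.036976935840781 to get j = -1450.26819913152.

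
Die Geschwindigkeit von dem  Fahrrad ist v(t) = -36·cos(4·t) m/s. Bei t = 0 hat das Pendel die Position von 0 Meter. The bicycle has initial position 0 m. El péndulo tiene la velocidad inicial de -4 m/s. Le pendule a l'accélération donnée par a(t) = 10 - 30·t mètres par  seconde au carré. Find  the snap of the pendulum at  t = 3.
To solve this, we need to take 2 derivatives of our acceleration equation a(t) = 10 - 30·t. Taking d/dt of a(t), we find j(t) = -30. Differentiating jerk, we get snap: s(t) = 0. From the given snap equation s(t) = 0, we substitute t = 3 to get s = 0.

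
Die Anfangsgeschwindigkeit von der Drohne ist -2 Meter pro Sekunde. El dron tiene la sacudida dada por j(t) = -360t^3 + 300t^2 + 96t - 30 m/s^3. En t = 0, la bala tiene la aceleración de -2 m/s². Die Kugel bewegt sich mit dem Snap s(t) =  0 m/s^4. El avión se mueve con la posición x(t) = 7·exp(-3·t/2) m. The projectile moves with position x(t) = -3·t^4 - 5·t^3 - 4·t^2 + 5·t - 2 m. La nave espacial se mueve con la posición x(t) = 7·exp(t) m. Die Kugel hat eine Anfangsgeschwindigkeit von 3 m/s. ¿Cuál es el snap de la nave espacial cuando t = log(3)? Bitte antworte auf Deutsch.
Ausgehend von der Position x(t) = 7·exp(t), nehmen wir 4 Ableitungen. Die Ableitung von der Position ergibt die Geschwindigkeit: v(t) = 7·exp(t). Mit d/dt von v(t) finden wir a(t) = 7·exp(t). Durch Ableiten von der Beschleunigung erhalten wir den Ruck: j(t) = 7·exp(t). Die Ableitung von dem Ruck ergibt den Snap: s(t) = 7·exp(t). Aus der Gleichung für den Snap s(t) = 7·exp(t), setzen wir t = log(3) ein und erhalten s = 21.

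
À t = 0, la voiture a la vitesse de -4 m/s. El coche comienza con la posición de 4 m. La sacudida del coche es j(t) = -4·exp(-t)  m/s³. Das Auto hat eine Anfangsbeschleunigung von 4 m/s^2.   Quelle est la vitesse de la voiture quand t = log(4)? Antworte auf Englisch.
We need to integrate our jerk equation j(t) = -4·exp(-t) 2 times. The antiderivative of jerk is acceleration. Using a(0) = 4, we get a(t) = 4·exp(-t). Integrating acceleration and using the initial condition v(0) = -4, we get v(t) = -4·exp(-t). We have velocity v(t) = -4·exp(-t). Substituting t = log(4): v(log(4)) = -1.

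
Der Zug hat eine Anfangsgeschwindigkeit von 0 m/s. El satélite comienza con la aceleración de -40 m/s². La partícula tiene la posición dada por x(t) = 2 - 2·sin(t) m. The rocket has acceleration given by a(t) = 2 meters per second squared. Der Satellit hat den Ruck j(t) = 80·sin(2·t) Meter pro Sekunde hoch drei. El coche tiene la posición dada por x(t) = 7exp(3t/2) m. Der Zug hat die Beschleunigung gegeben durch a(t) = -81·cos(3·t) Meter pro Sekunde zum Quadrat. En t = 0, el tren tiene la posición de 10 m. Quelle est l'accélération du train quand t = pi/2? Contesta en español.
Usando a(t) = -81·cos(3·t) y sustituyendo t = pi/2, encontramos a = 0.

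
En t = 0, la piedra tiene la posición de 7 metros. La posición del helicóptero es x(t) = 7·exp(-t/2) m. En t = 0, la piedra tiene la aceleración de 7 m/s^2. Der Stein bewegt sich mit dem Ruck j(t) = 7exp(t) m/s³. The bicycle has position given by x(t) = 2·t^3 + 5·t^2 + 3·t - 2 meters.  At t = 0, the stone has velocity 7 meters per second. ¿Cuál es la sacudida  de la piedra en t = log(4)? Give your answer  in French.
Nous avons le jerk j(t) = 7·exp(t). En substituant t = log(4): j(log(4)) = 28.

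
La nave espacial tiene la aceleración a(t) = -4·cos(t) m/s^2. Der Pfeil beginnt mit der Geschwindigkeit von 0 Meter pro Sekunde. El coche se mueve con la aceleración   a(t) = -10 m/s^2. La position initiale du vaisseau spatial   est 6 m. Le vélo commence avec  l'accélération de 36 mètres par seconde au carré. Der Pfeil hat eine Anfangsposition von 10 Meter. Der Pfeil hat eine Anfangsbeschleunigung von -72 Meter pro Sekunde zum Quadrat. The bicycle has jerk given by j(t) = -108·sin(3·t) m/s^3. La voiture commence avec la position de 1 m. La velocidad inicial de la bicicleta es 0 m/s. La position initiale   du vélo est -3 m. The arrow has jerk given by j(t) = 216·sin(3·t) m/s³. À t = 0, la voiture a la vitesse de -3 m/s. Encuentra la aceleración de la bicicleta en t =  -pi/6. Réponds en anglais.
We need to integrate our jerk equation j(t) = -108·sin(3·t) 1 time. Finding the integral of j(t) and using a(0) = 36: a(t) = 36·cos(3·t). Using a(t) = 36·cos(3·t) and substituting t = -pi/6, we find a = 0.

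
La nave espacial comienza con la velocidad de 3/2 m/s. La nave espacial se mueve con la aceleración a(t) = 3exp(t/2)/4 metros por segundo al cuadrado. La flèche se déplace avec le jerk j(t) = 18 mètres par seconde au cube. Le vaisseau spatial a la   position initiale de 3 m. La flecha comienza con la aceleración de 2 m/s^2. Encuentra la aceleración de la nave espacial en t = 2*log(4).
De la ecuación de la aceleración a(t) = 3·exp(t/2)/4, sustituimos t = 2*log(4) para obtener a = 3.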